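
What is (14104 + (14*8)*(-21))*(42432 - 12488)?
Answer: 351901888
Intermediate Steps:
(14104 + (14*8)*(-21))*(42432 - 12488) = (14104 + 112*(-21))*29944 = (14104 - 2352)*29944 = 11752*29944 = 351901888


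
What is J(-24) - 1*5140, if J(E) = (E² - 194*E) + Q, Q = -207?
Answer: -115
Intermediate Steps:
J(E) = -207 + E² - 194*E (J(E) = (E² - 194*E) - 207 = -207 + E² - 194*E)
J(-24) - 1*5140 = (-207 + (-24)² - 194*(-24)) - 1*5140 = (-207 + 576 + 4656) - 5140 = 5025 - 5140 = -115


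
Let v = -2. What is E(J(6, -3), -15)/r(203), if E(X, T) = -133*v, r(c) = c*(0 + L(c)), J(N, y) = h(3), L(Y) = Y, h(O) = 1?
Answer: 38/5887 ≈ 0.0064549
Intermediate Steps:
J(N, y) = 1
r(c) = c² (r(c) = c*(0 + c) = c*c = c²)
E(X, T) = 266 (E(X, T) = -133*(-2) = 266)
E(J(6, -3), -15)/r(203) = 266/(203²) = 266/41209 = 266*(1/41209) = 38/5887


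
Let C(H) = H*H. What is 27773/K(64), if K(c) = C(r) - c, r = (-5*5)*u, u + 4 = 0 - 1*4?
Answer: 27773/39936 ≈ 0.69544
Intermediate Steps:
u = -8 (u = -4 + (0 - 1*4) = -4 + (0 - 4) = -4 - 4 = -8)
r = 200 (r = -5*5*(-8) = -25*(-8) = 200)
C(H) = H**2
K(c) = 40000 - c (K(c) = 200**2 - c = 40000 - c)
27773/K(64) = 27773/(40000 - 1*64) = 27773/(40000 - 64) = 27773/39936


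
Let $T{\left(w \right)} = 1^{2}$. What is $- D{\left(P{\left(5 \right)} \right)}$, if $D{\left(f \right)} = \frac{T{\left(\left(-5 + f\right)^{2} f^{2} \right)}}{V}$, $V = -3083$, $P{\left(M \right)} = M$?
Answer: $\frac{1}{3083} \approx 0.00032436$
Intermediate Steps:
$T{\left(w \right)} = 1$
$D{\left(f \right)} = - \frac{1}{3083}$ ($D{\left(f \right)} = 1 \frac{1}{-3083} = 1 \left(- \frac{1}{3083}\right) = - \frac{1}{3083}$)
$- D{\left(P{\left(5 \right)} \right)} = \left(-1\right) \left(- \frac{1}{3083}\right) = \frac{1}{3083}$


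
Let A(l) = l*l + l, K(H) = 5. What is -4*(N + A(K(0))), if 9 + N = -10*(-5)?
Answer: -284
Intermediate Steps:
A(l) = l + l² (A(l) = l² + l = l + l²)
N = 41 (N = -9 - 10*(-5) = -9 - 2*(-25) = -9 + 50 = 41)
-4*(N + A(K(0))) = -4*(41 + 5*(1 + 5)) = -4*(41 + 5*6) = -4*(41 + 30) = -4*71 = -284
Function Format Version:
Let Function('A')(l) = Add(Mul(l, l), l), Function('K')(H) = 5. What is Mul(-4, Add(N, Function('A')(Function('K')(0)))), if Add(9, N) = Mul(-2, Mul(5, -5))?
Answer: -284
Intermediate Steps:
Function('A')(l) = Add(l, Pow(l, 2)) (Function('A')(l) = Add(Pow(l, 2), l) = Add(l, Pow(l, 2)))
N = 41 (N = Add(-9, Mul(-2, Mul(5, -5))) = Add(-9, Mul(-2, -25)) = Add(-9, 50) = 41)
Mul(-4, Add(N, Function('A')(Function('K')(0)))) = Mul(-4, Add(41, Mul(5, Add(1, 5)))) = Mul(-4, Add(41, Mul(5, 6))) = Mul(-4, Add(41, 30)) = Mul(-4, 71) = -284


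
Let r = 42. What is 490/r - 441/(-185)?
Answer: 7798/555 ≈ 14.050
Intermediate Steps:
490/r - 441/(-185) = 490/42 - 441/(-185) = 490*(1/42) - 441*(-1/185) = 35/3 + 441/185 = 7798/555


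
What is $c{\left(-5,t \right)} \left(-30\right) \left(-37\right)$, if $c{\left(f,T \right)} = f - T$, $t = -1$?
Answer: $-4440$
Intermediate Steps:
$c{\left(-5,t \right)} \left(-30\right) \left(-37\right) = \left(-5 - -1\right) \left(-30\right) \left(-37\right) = \left(-5 + 1\right) \left(-30\right) \left(-37\right) = \left(-4\right) \left(-30\right) \left(-37\right) = 120 \left(-37\right) = -4440$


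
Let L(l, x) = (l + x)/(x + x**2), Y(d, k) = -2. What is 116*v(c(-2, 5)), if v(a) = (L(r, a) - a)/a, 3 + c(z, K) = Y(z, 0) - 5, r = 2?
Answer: -25868/225 ≈ -114.97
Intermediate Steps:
L(l, x) = (l + x)/(x + x**2)
c(z, K) = -10 (c(z, K) = -3 + (-2 - 5) = -3 - 7 = -10)
v(a) = (-a + (2 + a)/(a*(1 + a)))/a (v(a) = ((2 + a)/(a*(1 + a)) - a)/a = (-a + (2 + a)/(a*(1 + a)))/a)
116*v(c(-2, 5)) = 116*((2 - 10 - 1*(-10)**2 - 1*(-10)**3)/((-10)**2*(1 - 10))) = 116*((1/100)*(2 - 10 - 1*100 - 1*(-1000))/(-9)) = 116*((1/100)*(-1/9)*(2 - 10 - 100 + 1000)) = 116*((1/100)*(-1/9)*892) = 116*(-223/225) = -25868/225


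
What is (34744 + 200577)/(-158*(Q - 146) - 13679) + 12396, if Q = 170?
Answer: 216335195/17471 ≈ 12383.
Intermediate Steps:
(34744 + 200577)/(-158*(Q - 146) - 13679) + 12396 = (34744 + 200577)/(-158*(170 - 146) - 13679) + 12396 = 235321/(-158*24 - 13679) + 12396 = 235321/(-3792 - 13679) + 12396 = 235321/(-17471) + 12396 = 235321*(-1/17471) + 12396 = -235321/17471 + 12396 = 216335195/17471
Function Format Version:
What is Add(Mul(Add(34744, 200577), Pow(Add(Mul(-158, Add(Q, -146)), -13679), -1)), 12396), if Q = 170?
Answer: Rational(216335195, 17471) ≈ 12383.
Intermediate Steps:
Add(Mul(Add(34744, 200577), Pow(Add(Mul(-158, Add(Q, -146)), -13679), -1)), 12396) = Add(Mul(Add(34744, 200577), Pow(Add(Mul(-158, Add(170, -146)), -13679), -1)), 12396) = Add(Mul(235321, Pow(Add(Mul(-158, 24), -13679), -1)), 12396) = Add(Mul(235321, Pow(Add(-3792, -13679), -1)), 12396) = Add(Mul(235321, Pow(-17471, -1)), 12396) = Add(Mul(235321, Rational(-1, 17471)), 12396) = Add(Rational(-235321, 17471), 12396) = Rational(216335195, 17471)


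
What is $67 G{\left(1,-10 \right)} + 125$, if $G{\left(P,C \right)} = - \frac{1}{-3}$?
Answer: $\frac{442}{3} \approx 147.33$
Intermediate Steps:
$G{\left(P,C \right)} = \frac{1}{3}$ ($G{\left(P,C \right)} = \left(-1\right) \left(- \frac{1}{3}\right) = \frac{1}{3}$)
$67 G{\left(1,-10 \right)} + 125 = 67 \cdot \frac{1}{3} + 125 = \frac{67}{3} + 125 = \frac{442}{3}$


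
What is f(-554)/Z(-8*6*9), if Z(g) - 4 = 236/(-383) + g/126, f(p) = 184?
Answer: -61663/15 ≈ -4110.9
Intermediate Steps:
Z(g) = 1296/383 + g/126 (Z(g) = 4 + (236/(-383) + g/126) = 4 + (236*(-1/383) + g*(1/126)) = 4 + (-236/383 + g/126) = 1296/383 + g/126)
f(-554)/Z(-8*6*9) = 184/(1296/383 + (-8*6*9)/126) = 184/(1296/383 + (-48*9)/126) = 184/(1296/383 + (1/126)*(-432)) = 184/(1296/383 - 24/7) = 184/(-120/2681) = 184*(-2681/120) = -61663/15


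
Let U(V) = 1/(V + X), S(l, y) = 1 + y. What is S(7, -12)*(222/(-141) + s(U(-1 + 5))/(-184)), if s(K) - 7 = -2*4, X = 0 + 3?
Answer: 149259/8648 ≈ 17.259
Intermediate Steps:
X = 3
U(V) = 1/(3 + V) (U(V) = 1/(V + 3) = 1/(3 + V))
s(K) = -1 (s(K) = 7 - 2*4 = 7 - 8 = -1)
S(7, -12)*(222/(-141) + s(U(-1 + 5))/(-184)) = (1 - 12)*(222/(-141) - 1/(-184)) = -11*(222*(-1/141) - 1*(-1/184)) = -11*(-74/47 + 1/184) = -11*(-13569/8648) = 149259/8648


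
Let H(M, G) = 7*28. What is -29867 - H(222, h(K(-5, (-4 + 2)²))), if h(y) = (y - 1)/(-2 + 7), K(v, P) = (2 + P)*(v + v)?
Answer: -30063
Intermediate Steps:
K(v, P) = 2*v*(2 + P) (K(v, P) = (2 + P)*(2*v) = 2*v*(2 + P))
h(y) = -⅕ + y/5 (h(y) = (-1 + y)/5 = (-1 + y)*(⅕) = -⅕ + y/5)
H(M, G) = 196
-29867 - H(222, h(K(-5, (-4 + 2)²))) = -29867 - 1*196 = -29867 - 196 = -30063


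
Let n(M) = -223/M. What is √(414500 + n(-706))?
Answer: 3*√22955764382/706 ≈ 643.82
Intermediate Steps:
√(414500 + n(-706)) = √(414500 - 223/(-706)) = √(414500 - 223*(-1/706)) = √(414500 + 223/706) = √(292637223/706) = 3*√22955764382/706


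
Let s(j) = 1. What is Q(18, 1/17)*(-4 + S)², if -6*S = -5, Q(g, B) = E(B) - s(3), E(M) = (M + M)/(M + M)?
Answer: 0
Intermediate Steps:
E(M) = 1 (E(M) = (2*M)/((2*M)) = (2*M)*(1/(2*M)) = 1)
Q(g, B) = 0 (Q(g, B) = 1 - 1*1 = 1 - 1 = 0)
S = ⅚ (S = -⅙*(-5) = ⅚ ≈ 0.83333)
Q(18, 1/17)*(-4 + S)² = 0*(-4 + ⅚)² = 0*(-19/6)² = 0*(361/36) = 0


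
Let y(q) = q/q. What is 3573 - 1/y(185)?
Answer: 3572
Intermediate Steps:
y(q) = 1
3573 - 1/y(185) = 3573 - 1/1 = 3573 - 1*1 = 3573 - 1 = 3572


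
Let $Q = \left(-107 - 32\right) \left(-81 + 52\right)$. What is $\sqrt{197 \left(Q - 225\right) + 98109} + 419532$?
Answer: $419532 + \sqrt{847891} \approx 4.2045 \cdot 10^{5}$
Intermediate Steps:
$Q = 4031$ ($Q = \left(-139\right) \left(-29\right) = 4031$)
$\sqrt{197 \left(Q - 225\right) + 98109} + 419532 = \sqrt{197 \left(4031 - 225\right) + 98109} + 419532 = \sqrt{197 \cdot 3806 + 98109} + 419532 = \sqrt{749782 + 98109} + 419532 = \sqrt{847891} + 419532 = 419532 + \sqrt{847891}$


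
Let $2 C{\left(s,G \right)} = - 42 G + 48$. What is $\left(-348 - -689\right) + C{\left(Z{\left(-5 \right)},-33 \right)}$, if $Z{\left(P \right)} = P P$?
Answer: $1058$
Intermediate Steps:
$Z{\left(P \right)} = P^{2}$
$C{\left(s,G \right)} = 24 - 21 G$ ($C{\left(s,G \right)} = \frac{- 42 G + 48}{2} = \frac{48 - 42 G}{2} = 24 - 21 G$)
$\left(-348 - -689\right) + C{\left(Z{\left(-5 \right)},-33 \right)} = \left(-348 - -689\right) + \left(24 - -693\right) = \left(-348 + 689\right) + \left(24 + 693\right) = 341 + 717 = 1058$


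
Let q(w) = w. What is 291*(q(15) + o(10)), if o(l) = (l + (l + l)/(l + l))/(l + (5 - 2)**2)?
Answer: 86136/19 ≈ 4533.5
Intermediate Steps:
o(l) = (1 + l)/(9 + l) (o(l) = (l + (2*l)/((2*l)))/(l + 3**2) = (l + (2*l)*(1/(2*l)))/(l + 9) = (l + 1)/(9 + l) = (1 + l)/(9 + l))
291*(q(15) + o(10)) = 291*(15 + (1 + 10)/(9 + 10)) = 291*(15 + 11/19) = 291*(296/19) = 86136/19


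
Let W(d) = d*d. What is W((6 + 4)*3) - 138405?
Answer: -137505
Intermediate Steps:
W(d) = d²
W((6 + 4)*3) - 138405 = ((6 + 4)*3)² - 138405 = (10*3)² - 138405 = 30² - 138405 = 900 - 138405 = -137505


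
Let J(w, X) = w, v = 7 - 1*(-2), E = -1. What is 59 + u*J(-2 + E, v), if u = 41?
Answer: -64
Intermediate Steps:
v = 9 (v = 7 + 2 = 9)
59 + u*J(-2 + E, v) = 59 + 41*(-2 - 1) = 59 + 41*(-3) = 59 - 123 = -64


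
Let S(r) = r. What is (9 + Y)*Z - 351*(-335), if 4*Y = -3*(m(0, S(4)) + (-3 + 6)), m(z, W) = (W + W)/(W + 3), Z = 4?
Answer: 823260/7 ≈ 1.1761e+5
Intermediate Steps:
m(z, W) = 2*W/(3 + W) (m(z, W) = (2*W)/(3 + W) = 2*W/(3 + W))
Y = -87/28 (Y = (-3*(2*4/(3 + 4) + (-3 + 6)))/4 = (-3*(2*4/7 + 3))/4 = (-3*(2*4*(⅐) + 3))/4 = (-3*(8/7 + 3))/4 = (-3*29/7)/4 = (¼)*(-87/7) = -87/28 ≈ -3.1071)
(9 + Y)*Z - 351*(-335) = (9 - 87/28)*4 - 351*(-335) = (165/28)*4 + 117585 = 165/7 + 117585 = 823260/7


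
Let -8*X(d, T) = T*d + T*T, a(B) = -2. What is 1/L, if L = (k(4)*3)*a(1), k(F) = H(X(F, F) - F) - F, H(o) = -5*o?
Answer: -1/216 ≈ -0.0046296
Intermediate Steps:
X(d, T) = -T**2/8 - T*d/8 (X(d, T) = -(T*d + T*T)/8 = -(T*d + T**2)/8 = -(T**2 + T*d)/8 = -T**2/8 - T*d/8)
k(F) = 4*F + 5*F**2/4 (k(F) = -5*(-F*(F + F)/8 - F) - F = -5*(-F*2*F/8 - F) - F = -5*(-F**2/4 - F) - F = -5*(-F - F**2/4) - F = (5*F + 5*F**2/4) - F = 4*F + 5*F**2/4)
L = -216 (L = (((1/4)*4*(16 + 5*4))*3)*(-2) = (((1/4)*4*(16 + 20))*3)*(-2) = (((1/4)*4*36)*3)*(-2) = (36*3)*(-2) = 108*(-2) = -216)
1/L = 1/(-216) = -1/216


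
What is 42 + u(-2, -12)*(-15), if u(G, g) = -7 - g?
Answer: -33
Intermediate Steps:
42 + u(-2, -12)*(-15) = 42 + (-7 - 1*(-12))*(-15) = 42 + (-7 + 12)*(-15) = 42 + 5*(-15) = 42 - 75 = -33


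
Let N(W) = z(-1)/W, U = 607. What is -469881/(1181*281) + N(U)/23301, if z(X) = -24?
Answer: -2215289051177/1564581582909 ≈ -1.4159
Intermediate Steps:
N(W) = -24/W
-469881/(1181*281) + N(U)/23301 = -469881/(1181*281) - 24/607/23301 = -469881/331861 - 24*1/607*(1/23301) = -469881*1/331861 - 24/607*1/23301 = -469881/331861 - 8/4714569 = -2215289051177/1564581582909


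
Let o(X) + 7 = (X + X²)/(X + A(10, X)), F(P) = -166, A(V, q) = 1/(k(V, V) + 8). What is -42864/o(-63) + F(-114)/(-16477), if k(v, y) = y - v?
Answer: 355259646038/572888813 ≈ 620.12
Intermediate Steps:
A(V, q) = ⅛ (A(V, q) = 1/((V - V) + 8) = 1/(0 + 8) = 1/8 = ⅛)
o(X) = -7 + (X + X²)/(⅛ + X) (o(X) = -7 + (X + X²)/(X + ⅛) = -7 + (X + X²)/(⅛ + X))
-42864/o(-63) + F(-114)/(-16477) = -42864*(1 + 8*(-63))/(-7 - 48*(-63) + 8*(-63)²) - 166/(-16477) = -42864*(1 - 504)/(-7 + 3024 + 8*3969) - 166*(-1/16477) = -42864*(-503/(-7 + 3024 + 31752)) + 166/16477 = -42864/((-1/503*34769)) + 166/16477 = -42864/(-34769/503) + 166/16477 = -42864*(-503/34769) + 166/16477 = 21560592/34769 + 166/16477 = 355259646038/572888813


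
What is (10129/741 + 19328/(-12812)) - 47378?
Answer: -112419172219/2373423 ≈ -47366.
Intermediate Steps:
(10129/741 + 19328/(-12812)) - 47378 = (10129*(1/741) + 19328*(-1/12812)) - 47378 = (10129/741 - 4832/3203) - 47378 = 28862675/2373423 - 47378 = -112419172219/2373423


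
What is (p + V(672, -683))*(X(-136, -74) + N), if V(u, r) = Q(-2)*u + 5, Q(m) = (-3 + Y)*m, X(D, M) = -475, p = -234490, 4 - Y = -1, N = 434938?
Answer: -103042893099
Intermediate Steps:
Y = 5 (Y = 4 - 1*(-1) = 4 + 1 = 5)
Q(m) = 2*m (Q(m) = (-3 + 5)*m = 2*m)
V(u, r) = 5 - 4*u (V(u, r) = (2*(-2))*u + 5 = -4*u + 5 = 5 - 4*u)
(p + V(672, -683))*(X(-136, -74) + N) = (-234490 + (5 - 4*672))*(-475 + 434938) = (-234490 + (5 - 2688))*434463 = (-234490 - 2683)*434463 = -237173*434463 = -103042893099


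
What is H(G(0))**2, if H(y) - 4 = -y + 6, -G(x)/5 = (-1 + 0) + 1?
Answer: 100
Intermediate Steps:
G(x) = 0 (G(x) = -5*((-1 + 0) + 1) = -5*(-1 + 1) = -5*0 = 0)
H(y) = 10 - y (H(y) = 4 + (-y + 6) = 4 + (6 - y) = 10 - y)
H(G(0))**2 = (10 - 1*0)**2 = (10 + 0)**2 = 10**2 = 100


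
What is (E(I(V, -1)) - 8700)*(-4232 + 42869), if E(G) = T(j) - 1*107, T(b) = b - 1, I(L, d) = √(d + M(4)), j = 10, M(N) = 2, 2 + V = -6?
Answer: -339928326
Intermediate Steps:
V = -8 (V = -2 - 6 = -8)
I(L, d) = √(2 + d) (I(L, d) = √(d + 2) = √(2 + d))
T(b) = -1 + b
E(G) = -98 (E(G) = (-1 + 10) - 1*107 = 9 - 107 = -98)
(E(I(V, -1)) - 8700)*(-4232 + 42869) = (-98 - 8700)*(-4232 + 42869) = -8798*38637 = -339928326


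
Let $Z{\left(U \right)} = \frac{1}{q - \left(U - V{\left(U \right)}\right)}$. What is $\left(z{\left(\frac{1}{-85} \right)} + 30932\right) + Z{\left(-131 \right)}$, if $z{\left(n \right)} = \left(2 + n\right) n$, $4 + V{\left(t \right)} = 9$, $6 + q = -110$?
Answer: $\frac{893935569}{28900} \approx 30932.0$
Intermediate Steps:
$q = -116$ ($q = -6 - 110 = -116$)
$V{\left(t \right)} = 5$ ($V{\left(t \right)} = -4 + 9 = 5$)
$z{\left(n \right)} = n \left(2 + n\right)$
$Z{\left(U \right)} = \frac{1}{-111 - U}$ ($Z{\left(U \right)} = \frac{1}{-116 - \left(-5 + U\right)} = \frac{1}{-111 - U}$)
$\left(z{\left(\frac{1}{-85} \right)} + 30932\right) + Z{\left(-131 \right)} = \left(\frac{2 + \frac{1}{-85}}{-85} + 30932\right) - \frac{1}{111 - 131} = \left(- \frac{2 - \frac{1}{85}}{85} + 30932\right) - \frac{1}{-20} = \left(\left(- \frac{1}{85}\right) \frac{169}{85} + 30932\right) - - \frac{1}{20} = \left(- \frac{169}{7225} + 30932\right) + \frac{1}{20} = \frac{223483531}{7225} + \frac{1}{20} = \frac{893935569}{28900}$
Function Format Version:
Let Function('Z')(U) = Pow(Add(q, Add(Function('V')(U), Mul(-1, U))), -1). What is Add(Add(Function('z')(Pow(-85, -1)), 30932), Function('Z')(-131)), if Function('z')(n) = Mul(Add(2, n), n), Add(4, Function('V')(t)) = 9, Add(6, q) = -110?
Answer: Rational(893935569, 28900) ≈ 30932.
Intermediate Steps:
q = -116 (q = Add(-6, -110) = -116)
Function('V')(t) = 5 (Function('V')(t) = Add(-4, 9) = 5)
Function('z')(n) = Mul(n, Add(2, n))
Function('Z')(U) = Pow(Add(-111, Mul(-1, U)), -1) (Function('Z')(U) = Pow(Add(-116, Add(5, Mul(-1, U))), -1) = Pow(Add(-111, Mul(-1, U)), -1))
Add(Add(Function('z')(Pow(-85, -1)), 30932), Function('Z')(-131)) = Add(Add(Mul(Pow(-85, -1), Add(2, Pow(-85, -1))), 30932), Mul(-1, Pow(Add(111, -131), -1))) = Add(Add(Mul(Rational(-1, 85), Add(2, Rational(-1, 85))), 30932), Mul(-1, Pow(-20, -1))) = Add(Add(Mul(Rational(-1, 85), Rational(169, 85)), 30932), Mul(-1, Rational(-1, 20))) = Add(Add(Rational(-169, 7225), 30932), Rational(1, 20)) = Add(Rational(223483531, 7225), Rational(1, 20)) = Rational(893935569, 28900)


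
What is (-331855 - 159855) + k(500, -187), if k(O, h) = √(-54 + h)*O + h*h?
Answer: -456741 + 500*I*√241 ≈ -4.5674e+5 + 7762.1*I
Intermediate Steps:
k(O, h) = h² + O*√(-54 + h) (k(O, h) = O*√(-54 + h) + h² = h² + O*√(-54 + h))
(-331855 - 159855) + k(500, -187) = (-331855 - 159855) + ((-187)² + 500*√(-54 - 187)) = -491710 + (34969 + 500*√(-241)) = -491710 + (34969 + 500*(I*√241)) = -491710 + (34969 + 500*I*√241) = -456741 + 500*I*√241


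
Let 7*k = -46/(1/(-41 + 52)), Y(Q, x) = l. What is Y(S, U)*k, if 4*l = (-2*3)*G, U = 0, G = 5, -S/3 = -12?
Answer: 3795/7 ≈ 542.14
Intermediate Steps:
S = 36 (S = -3*(-12) = 36)
l = -15/2 (l = (-2*3*5)/4 = (-6*5)/4 = (1/4)*(-30) = -15/2 ≈ -7.5000)
Y(Q, x) = -15/2
k = -506/7 (k = (-46/(1/(-41 + 52)))/7 = (-46/(1/11))/7 = (-46/1/11)/7 = (-46*11)/7 = (1/7)*(-506) = -506/7 ≈ -72.286)
Y(S, U)*k = -15/2*(-506/7) = 3795/7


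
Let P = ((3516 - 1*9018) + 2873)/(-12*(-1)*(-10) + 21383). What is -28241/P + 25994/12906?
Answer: 1473939028/6453 ≈ 2.2841e+5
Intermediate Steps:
P = -239/1933 (P = ((3516 - 9018) + 2873)/(12*(-10) + 21383) = (-5502 + 2873)/(-120 + 21383) = -2629/21263 = -2629*1/21263 = -239/1933 ≈ -0.12364)
-28241/P + 25994/12906 = -28241/(-239/1933) + 25994/12906 = -28241*(-1933/239) + 25994*(1/12906) = 54589853/239 + 12997/6453 = 1473939028/6453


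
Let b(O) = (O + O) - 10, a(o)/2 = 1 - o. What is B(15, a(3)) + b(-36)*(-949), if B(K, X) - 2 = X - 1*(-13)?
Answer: 77829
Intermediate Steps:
a(o) = 2 - 2*o (a(o) = 2*(1 - o) = 2 - 2*o)
B(K, X) = 15 + X (B(K, X) = 2 + (X - 1*(-13)) = 2 + (X + 13) = 2 + (13 + X) = 15 + X)
b(O) = -10 + 2*O (b(O) = 2*O - 10 = -10 + 2*O)
B(15, a(3)) + b(-36)*(-949) = (15 + (2 - 2*3)) + (-10 + 2*(-36))*(-949) = (15 + (2 - 6)) + (-10 - 72)*(-949) = (15 - 4) - 82*(-949) = 11 + 77818 = 77829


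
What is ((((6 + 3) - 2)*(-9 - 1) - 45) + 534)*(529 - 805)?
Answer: -115644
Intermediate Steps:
((((6 + 3) - 2)*(-9 - 1) - 45) + 534)*(529 - 805) = (((9 - 2)*(-10) - 45) + 534)*(-276) = ((7*(-10) - 45) + 534)*(-276) = ((-70 - 45) + 534)*(-276) = (-115 + 534)*(-276) = 419*(-276) = -115644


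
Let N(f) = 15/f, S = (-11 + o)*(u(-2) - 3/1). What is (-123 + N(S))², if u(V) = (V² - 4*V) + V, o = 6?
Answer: 746496/49 ≈ 15235.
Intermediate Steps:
u(V) = V² - 3*V
S = -35 (S = (-11 + 6)*(-2*(-3 - 2) - 3/1) = -5*(-2*(-5) - 3*1) = -5*(10 - 3) = -5*7 = -35)
(-123 + N(S))² = (-123 + 15/(-35))² = (-123 + 15*(-1/35))² = (-123 - 3/7)² = (-864/7)² = 746496/49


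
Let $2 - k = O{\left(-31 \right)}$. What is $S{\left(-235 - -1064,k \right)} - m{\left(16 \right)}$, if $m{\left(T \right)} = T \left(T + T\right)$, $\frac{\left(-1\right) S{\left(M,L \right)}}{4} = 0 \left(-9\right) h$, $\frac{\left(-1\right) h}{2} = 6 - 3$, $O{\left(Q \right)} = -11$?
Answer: $-512$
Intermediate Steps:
$k = 13$ ($k = 2 - -11 = 2 + 11 = 13$)
$h = -6$ ($h = - 2 \left(6 - 3\right) = \left(-2\right) 3 = -6$)
$S{\left(M,L \right)} = 0$ ($S{\left(M,L \right)} = - 4 \cdot 0 \left(-9\right) \left(-6\right) = - 4 \cdot 0 \left(-6\right) = \left(-4\right) 0 = 0$)
$m{\left(T \right)} = 2 T^{2}$ ($m{\left(T \right)} = T 2 T = 2 T^{2}$)
$S{\left(-235 - -1064,k \right)} - m{\left(16 \right)} = 0 - 2 \cdot 16^{2} = 0 - 2 \cdot 256 = 0 - 512 = -512$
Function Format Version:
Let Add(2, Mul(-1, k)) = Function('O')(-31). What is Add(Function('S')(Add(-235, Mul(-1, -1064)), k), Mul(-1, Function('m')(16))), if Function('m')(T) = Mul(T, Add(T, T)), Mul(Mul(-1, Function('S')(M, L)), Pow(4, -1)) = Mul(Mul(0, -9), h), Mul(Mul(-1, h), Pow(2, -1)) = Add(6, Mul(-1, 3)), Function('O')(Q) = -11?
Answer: -512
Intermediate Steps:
k = 13 (k = Add(2, Mul(-1, -11)) = Add(2, 11) = 13)
h = -6 (h = Mul(-2, Add(6, Mul(-1, 3))) = Mul(-2, Add(6, -3)) = Mul(-2, 3) = -6)
Function('S')(M, L) = 0 (Function('S')(M, L) = Mul(-4, Mul(Mul(0, -9), -6)) = Mul(-4, Mul(0, -6)) = Mul(-4, 0) = 0)
Function('m')(T) = Mul(2, Pow(T, 2)) (Function('m')(T) = Mul(T, Mul(2, T)) = Mul(2, Pow(T, 2)))
Add(Function('S')(Add(-235, Mul(-1, -1064)), k), Mul(-1, Function('m')(16))) = Add(0, Mul(-1, Mul(2, Pow(16, 2)))) = Add(0, Mul(-1, Mul(2, 256))) = Add(0, Mul(-1, 512)) = Add(0, -512) = -512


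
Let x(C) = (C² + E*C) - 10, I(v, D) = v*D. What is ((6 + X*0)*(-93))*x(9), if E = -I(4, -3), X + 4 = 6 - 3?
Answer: -99882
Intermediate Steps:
I(v, D) = D*v
X = -1 (X = -4 + (6 - 3) = -4 + 3 = -1)
E = 12 (E = -(-3)*4 = -1*(-12) = 12)
x(C) = -10 + C² + 12*C (x(C) = (C² + 12*C) - 10 = -10 + C² + 12*C)
((6 + X*0)*(-93))*x(9) = ((6 - 1*0)*(-93))*(-10 + 9² + 12*9) = ((6 + 0)*(-93))*(-10 + 81 + 108) = (6*(-93))*179 = -558*179 = -99882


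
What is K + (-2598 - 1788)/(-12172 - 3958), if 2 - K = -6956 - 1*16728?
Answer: 191029783/8065 ≈ 23686.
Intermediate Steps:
K = 23686 (K = 2 - (-6956 - 1*16728) = 2 - (-6956 - 16728) = 2 - 1*(-23684) = 2 + 23684 = 23686)
K + (-2598 - 1788)/(-12172 - 3958) = 23686 + (-2598 - 1788)/(-12172 - 3958) = 23686 - 4386/(-16130) = 23686 - 4386*(-1/16130) = 23686 + 2193/8065 = 191029783/8065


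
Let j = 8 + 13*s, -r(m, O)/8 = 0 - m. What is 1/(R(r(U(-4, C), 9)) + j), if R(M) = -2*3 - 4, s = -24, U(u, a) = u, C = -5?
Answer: -1/314 ≈ -0.0031847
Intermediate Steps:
r(m, O) = 8*m (r(m, O) = -8*(0 - m) = -(-8)*m = 8*m)
R(M) = -10 (R(M) = -6 - 4 = -10)
j = -304 (j = 8 + 13*(-24) = 8 - 312 = -304)
1/(R(r(U(-4, C), 9)) + j) = 1/(-10 - 304) = 1/(-314) = -1/314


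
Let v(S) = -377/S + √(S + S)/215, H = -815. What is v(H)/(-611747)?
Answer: -377/498573805 - I*√1630/131525605 ≈ -7.5616e-7 - 3.0696e-7*I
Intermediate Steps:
v(S) = -377/S + √2*√S/215 (v(S) = -377/S + √(2*S)*(1/215) = -377/S + (√2*√S)*(1/215) = -377/S + √2*√S/215)
v(H)/(-611747) = ((1/215)*(-81055 + √2*(-815)^(3/2))/(-815))/(-611747) = ((1/215)*(-1/815)*(-81055 + √2*(-815*I*√815)))*(-1/611747) = ((1/215)*(-1/815)*(-81055 - 815*I*√1630))*(-1/611747) = (377/815 + I*√1630/215)*(-1/611747) = -377/498573805 - I*√1630/131525605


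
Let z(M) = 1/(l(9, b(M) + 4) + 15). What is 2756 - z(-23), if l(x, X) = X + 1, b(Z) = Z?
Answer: 8269/3 ≈ 2756.3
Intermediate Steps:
l(x, X) = 1 + X
z(M) = 1/(20 + M) (z(M) = 1/((1 + (M + 4)) + 15) = 1/((1 + (4 + M)) + 15) = 1/((5 + M) + 15) = 1/(20 + M))
2756 - z(-23) = 2756 - 1/(20 - 23) = 2756 - 1/(-3) = 2756 - 1*(-⅓) = 2756 + ⅓ = 8269/3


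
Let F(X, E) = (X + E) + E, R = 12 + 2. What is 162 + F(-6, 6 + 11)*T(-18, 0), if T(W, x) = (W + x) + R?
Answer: 50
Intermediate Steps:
R = 14
T(W, x) = 14 + W + x (T(W, x) = (W + x) + 14 = 14 + W + x)
F(X, E) = X + 2*E (F(X, E) = (E + X) + E = X + 2*E)
162 + F(-6, 6 + 11)*T(-18, 0) = 162 + (-6 + 2*(6 + 11))*(14 - 18 + 0) = 162 + (-6 + 2*17)*(-4) = 162 + (-6 + 34)*(-4) = 162 + 28*(-4) = 162 - 112 = 50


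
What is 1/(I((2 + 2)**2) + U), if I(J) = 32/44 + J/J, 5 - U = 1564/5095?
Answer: 56045/359826 ≈ 0.15576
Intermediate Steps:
U = 23911/5095 (U = 5 - 1564/5095 = 23911/5095 ≈ 4.6930)
I(J) = 19/11 (I(J) = 32*(1/44) + 1 = 8/11 + 1 = 19/11)
1/(I((2 + 2)**2) + U) = 1/(19/11 + 23911/5095) = 1/(359826/56045) = 56045/359826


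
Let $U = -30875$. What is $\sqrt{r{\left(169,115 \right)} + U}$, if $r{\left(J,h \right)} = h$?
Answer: $2 i \sqrt{7690} \approx 175.39 i$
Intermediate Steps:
$\sqrt{r{\left(169,115 \right)} + U} = \sqrt{115 - 30875} = \sqrt{-30760} = 2 i \sqrt{7690}$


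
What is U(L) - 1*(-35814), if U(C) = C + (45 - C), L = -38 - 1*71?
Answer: 35859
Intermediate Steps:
L = -109 (L = -38 - 71 = -109)
U(C) = 45
U(L) - 1*(-35814) = 45 - 1*(-35814) = 45 + 35814 = 35859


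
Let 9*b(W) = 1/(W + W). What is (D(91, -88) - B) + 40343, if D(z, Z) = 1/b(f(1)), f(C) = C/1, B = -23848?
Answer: 64209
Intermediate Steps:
f(C) = C (f(C) = C*1 = C)
b(W) = 1/(18*W) (b(W) = 1/(9*(W + W)) = 1/(9*((2*W))) = (1/(2*W))/9 = 1/(18*W))
D(z, Z) = 18 (D(z, Z) = 1/((1/18)/1) = 1/((1/18)*1) = 1/(1/18) = 18)
(D(91, -88) - B) + 40343 = (18 - 1*(-23848)) + 40343 = (18 + 23848) + 40343 = 23866 + 40343 = 64209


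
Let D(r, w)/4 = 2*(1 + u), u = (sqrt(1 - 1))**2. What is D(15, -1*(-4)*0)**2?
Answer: 64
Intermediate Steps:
u = 0 (u = (sqrt(0))**2 = 0**2 = 0)
D(r, w) = 8 (D(r, w) = 4*(2*(1 + 0)) = 4*(2*1) = 4*2 = 8)
D(15, -1*(-4)*0)**2 = 8**2 = 64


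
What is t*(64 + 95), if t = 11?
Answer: 1749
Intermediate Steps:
t*(64 + 95) = 11*(64 + 95) = 11*159 = 1749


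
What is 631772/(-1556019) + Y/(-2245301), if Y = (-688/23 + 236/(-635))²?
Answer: -13168822373302468292/32401472851979931825 ≈ -0.40643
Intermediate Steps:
Y = 195636366864/213306025 (Y = (-688*1/23 + 236*(-1/635))² = (-688/23 - 236/635)² = (-442308/14605)² = 195636366864/213306025 ≈ 917.16)
631772/(-1556019) + Y/(-2245301) = 631772/(-1556019) + (195636366864/213306025)/(-2245301) = 631772*(-1/1556019) + (195636366864/213306025)*(-1/2245301) = -631772/1556019 - 195636366864/478936231238525 = -13168822373302468292/32401472851979931825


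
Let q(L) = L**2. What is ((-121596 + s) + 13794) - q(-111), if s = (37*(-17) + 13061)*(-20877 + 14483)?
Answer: -79610331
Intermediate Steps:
s = -79490208 (s = (-629 + 13061)*(-6394) = 12432*(-6394) = -79490208)
((-121596 + s) + 13794) - q(-111) = ((-121596 - 79490208) + 13794) - 1*(-111)**2 = (-79611804 + 13794) - 1*12321 = -79598010 - 12321 = -79610331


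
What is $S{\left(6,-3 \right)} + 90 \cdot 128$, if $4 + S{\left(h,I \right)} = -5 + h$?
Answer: $11517$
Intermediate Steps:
$S{\left(h,I \right)} = -9 + h$ ($S{\left(h,I \right)} = -4 + \left(-5 + h\right) = -9 + h$)
$S{\left(6,-3 \right)} + 90 \cdot 128 = \left(-9 + 6\right) + 90 \cdot 128 = -3 + 11520 = 11517$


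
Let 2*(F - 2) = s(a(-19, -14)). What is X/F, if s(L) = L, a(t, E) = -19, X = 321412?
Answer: -642824/15 ≈ -42855.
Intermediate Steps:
F = -15/2 (F = 2 + (½)*(-19) = 2 - 19/2 = -15/2 ≈ -7.5000)
X/F = 321412/(-15/2) = 321412*(-2/15) = -642824/15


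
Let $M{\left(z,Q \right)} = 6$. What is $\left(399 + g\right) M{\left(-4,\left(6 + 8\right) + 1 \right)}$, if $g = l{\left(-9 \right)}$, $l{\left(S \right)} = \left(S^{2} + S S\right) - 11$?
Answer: $3300$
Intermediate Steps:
$l{\left(S \right)} = -11 + 2 S^{2}$ ($l{\left(S \right)} = \left(S^{2} + S^{2}\right) - 11 = 2 S^{2} - 11 = -11 + 2 S^{2}$)
$g = 151$ ($g = -11 + 2 \left(-9\right)^{2} = -11 + 2 \cdot 81 = -11 + 162 = 151$)
$\left(399 + g\right) M{\left(-4,\left(6 + 8\right) + 1 \right)} = \left(399 + 151\right) 6 = 550 \cdot 6 = 3300$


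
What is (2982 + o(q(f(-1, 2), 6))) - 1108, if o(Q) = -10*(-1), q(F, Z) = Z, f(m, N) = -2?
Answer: 1884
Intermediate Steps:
o(Q) = 10
(2982 + o(q(f(-1, 2), 6))) - 1108 = (2982 + 10) - 1108 = 2992 - 1108 = 1884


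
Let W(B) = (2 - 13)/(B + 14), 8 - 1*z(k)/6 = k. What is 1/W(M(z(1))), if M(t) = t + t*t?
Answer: -1820/11 ≈ -165.45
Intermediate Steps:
z(k) = 48 - 6*k
M(t) = t + t²
W(B) = -11/(14 + B)
1/W(M(z(1))) = 1/(-11/(14 + (48 - 6*1)*(1 + (48 - 6*1)))) = 1/(-11/(14 + (48 - 6)*(1 + (48 - 6)))) = 1/(-11/(14 + 42*(1 + 42))) = 1/(-11/(14 + 42*43)) = 1/(-11/(14 + 1806)) = 1/(-11/1820) = -1820/11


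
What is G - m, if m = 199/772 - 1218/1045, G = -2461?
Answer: -1984654799/806740 ≈ -2460.1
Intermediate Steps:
m = -732341/806740 (m = 199*(1/772) - 1218*1/1045 = 199/772 - 1218/1045 = -732341/806740 ≈ -0.90778)
G - m = -2461 - 1*(-732341/806740) = -2461 + 732341/806740 = -1984654799/806740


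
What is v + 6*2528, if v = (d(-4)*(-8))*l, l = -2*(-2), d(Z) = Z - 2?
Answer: 15360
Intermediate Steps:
d(Z) = -2 + Z
l = 4
v = 192 (v = ((-2 - 4)*(-8))*4 = -6*(-8)*4 = 48*4 = 192)
v + 6*2528 = 192 + 6*2528 = 192 + 15168 = 15360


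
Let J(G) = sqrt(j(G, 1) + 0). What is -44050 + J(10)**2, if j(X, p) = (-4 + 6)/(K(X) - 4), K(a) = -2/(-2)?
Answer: -132152/3 ≈ -44051.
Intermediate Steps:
K(a) = 1 (K(a) = -2*(-1/2) = 1)
j(X, p) = -2/3 (j(X, p) = (-4 + 6)/(1 - 4) = 2/(-3) = 2*(-1/3) = -2/3)
J(G) = I*sqrt(6)/3 (J(G) = sqrt(-2/3 + 0) = sqrt(-2/3) = I*sqrt(6)/3)
-44050 + J(10)**2 = -44050 + (I*sqrt(6)/3)**2 = -44050 - 2/3 = -132152/3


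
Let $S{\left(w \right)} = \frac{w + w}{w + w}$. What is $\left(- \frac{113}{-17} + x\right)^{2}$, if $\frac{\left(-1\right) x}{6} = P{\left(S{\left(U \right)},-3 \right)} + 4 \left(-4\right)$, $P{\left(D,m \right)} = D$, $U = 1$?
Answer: $\frac{2699449}{289} \approx 9340.7$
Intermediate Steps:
$S{\left(w \right)} = 1$ ($S{\left(w \right)} = \frac{2 w}{2 w} = 2 w \frac{1}{2 w} = 1$)
$x = 90$ ($x = - 6 \left(1 + 4 \left(-4\right)\right) = - 6 \left(1 - 16\right) = \left(-6\right) \left(-15\right) = 90$)
$\left(- \frac{113}{-17} + x\right)^{2} = \left(- \frac{113}{-17} + 90\right)^{2} = \left(\left(-113\right) \left(- \frac{1}{17}\right) + 90\right)^{2} = \left(\frac{113}{17} + 90\right)^{2} = \left(\frac{1643}{17}\right)^{2} = \frac{2699449}{289}$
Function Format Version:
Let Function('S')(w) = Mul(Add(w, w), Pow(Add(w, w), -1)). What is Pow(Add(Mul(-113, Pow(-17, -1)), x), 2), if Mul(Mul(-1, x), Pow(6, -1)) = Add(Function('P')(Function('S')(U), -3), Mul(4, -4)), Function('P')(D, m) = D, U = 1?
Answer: Rational(2699449, 289) ≈ 9340.7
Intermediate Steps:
Function('S')(w) = 1 (Function('S')(w) = Mul(Mul(2, w), Pow(Mul(2, w), -1)) = Mul(Mul(2, w), Mul(Rational(1, 2), Pow(w, -1))) = 1)
x = 90 (x = Mul(-6, Add(1, Mul(4, -4))) = Mul(-6, Add(1, -16)) = Mul(-6, -15) = 90)
Pow(Add(Mul(-113, Pow(-17, -1)), x), 2) = Pow(Add(Mul(-113, Pow(-17, -1)), 90), 2) = Pow(Add(Mul(-113, Rational(-1, 17)), 90), 2) = Pow(Add(Rational(113, 17), 90), 2) = Pow(Rational(1643, 17), 2) = Rational(2699449, 289)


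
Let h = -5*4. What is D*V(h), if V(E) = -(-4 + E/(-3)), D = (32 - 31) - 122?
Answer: 968/3 ≈ 322.67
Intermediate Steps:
h = -20
D = -121 (D = 1 - 122 = -121)
V(E) = 4 + E/3 (V(E) = -(-4 + E*(-⅓)) = -(-4 - E/3) = 4 + E/3)
D*V(h) = -121*(4 + (⅓)*(-20)) = -121*(4 - 20/3) = -121*(-8/3) = 968/3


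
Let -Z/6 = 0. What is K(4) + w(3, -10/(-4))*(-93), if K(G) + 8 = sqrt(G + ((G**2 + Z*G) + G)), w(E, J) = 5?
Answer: -473 + 2*sqrt(6) ≈ -468.10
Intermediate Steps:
Z = 0 (Z = -6*0 = 0)
K(G) = -8 + sqrt(G**2 + 2*G) (K(G) = -8 + sqrt(G + ((G**2 + 0*G) + G)) = -8 + sqrt(G + ((G**2 + 0) + G)) = -8 + sqrt(G + (G**2 + G)) = -8 + sqrt(G + (G + G**2)) = -8 + sqrt(G**2 + 2*G))
K(4) + w(3, -10/(-4))*(-93) = (-8 + sqrt(4*(2 + 4))) + 5*(-93) = (-8 + sqrt(4*6)) - 465 = (-8 + sqrt(24)) - 465 = (-8 + 2*sqrt(6)) - 465 = -473 + 2*sqrt(6)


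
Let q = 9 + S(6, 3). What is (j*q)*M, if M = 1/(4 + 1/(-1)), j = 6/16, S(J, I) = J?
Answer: 15/8 ≈ 1.8750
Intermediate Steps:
j = 3/8 (j = 6*(1/16) = 3/8 ≈ 0.37500)
M = ⅓ (M = 1/(4 - 1) = 1/3 = ⅓ ≈ 0.33333)
q = 15 (q = 9 + 6 = 15)
(j*q)*M = ((3/8)*15)*(⅓) = (45/8)*(⅓) = 15/8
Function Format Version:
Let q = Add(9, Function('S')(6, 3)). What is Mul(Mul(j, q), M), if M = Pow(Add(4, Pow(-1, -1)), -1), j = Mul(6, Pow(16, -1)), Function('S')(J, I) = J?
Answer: Rational(15, 8) ≈ 1.8750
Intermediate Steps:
j = Rational(3, 8) (j = Mul(6, Rational(1, 16)) = Rational(3, 8) ≈ 0.37500)
M = Rational(1, 3) (M = Pow(Add(4, -1), -1) = Pow(3, -1) = Rational(1, 3) ≈ 0.33333)
q = 15 (q = Add(9, 6) = 15)
Mul(Mul(j, q), M) = Mul(Mul(Rational(3, 8), 15), Rational(1, 3)) = Mul(Rational(45, 8), Rational(1, 3)) = Rational(15, 8)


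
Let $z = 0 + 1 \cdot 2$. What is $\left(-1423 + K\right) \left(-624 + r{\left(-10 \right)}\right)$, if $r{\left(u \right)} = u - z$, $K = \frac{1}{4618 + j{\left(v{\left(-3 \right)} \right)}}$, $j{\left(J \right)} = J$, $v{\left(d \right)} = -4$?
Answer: $\frac{695966426}{769} \approx 9.0503 \cdot 10^{5}$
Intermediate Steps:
$z = 2$ ($z = 0 + 2 = 2$)
$K = \frac{1}{4614}$ ($K = \frac{1}{4618 - 4} = \frac{1}{4614} \approx 0.00021673$)
$r{\left(u \right)} = -2 + u$ ($r{\left(u \right)} = u - 2 = -2 + u$)
$\left(-1423 + K\right) \left(-624 + r{\left(-10 \right)}\right) = \left(-1423 + \frac{1}{4614}\right) \left(-624 - 12\right) = - \frac{6565721 \left(-624 - 12\right)}{4614} = \left(- \frac{6565721}{4614}\right) \left(-636\right) = \frac{695966426}{769}$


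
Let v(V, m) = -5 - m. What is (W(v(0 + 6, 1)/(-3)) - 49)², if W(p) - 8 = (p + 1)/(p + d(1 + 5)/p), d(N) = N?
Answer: 40804/25 ≈ 1632.2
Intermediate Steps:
W(p) = 8 + (1 + p)/(p + 6/p) (W(p) = 8 + (p + 1)/(p + (1 + 5)/p) = 8 + (1 + p)/(p + 6/p))
(W(v(0 + 6, 1)/(-3)) - 49)² = ((48 + (-5 - 1*1)/(-3) + 9*((-5 - 1*1)/(-3))²)/(6 + ((-5 - 1*1)/(-3))²) - 49)² = ((48 + (-5 - 1)*(-⅓) + 9*((-5 - 1)*(-⅓))²)/(6 + ((-5 - 1)*(-⅓))²) - 49)² = ((48 - 6*(-⅓) + 9*(-6*(-⅓))²)/(6 + (-6*(-⅓))²) - 49)² = ((48 + 2 + 9*2²)/(6 + 2²) - 49)² = ((48 + 2 + 9*4)/(6 + 4) - 49)² = ((48 + 2 + 36)/10 - 49)² = ((⅒)*86 - 49)² = (43/5 - 49)² = (-202/5)² = 40804/25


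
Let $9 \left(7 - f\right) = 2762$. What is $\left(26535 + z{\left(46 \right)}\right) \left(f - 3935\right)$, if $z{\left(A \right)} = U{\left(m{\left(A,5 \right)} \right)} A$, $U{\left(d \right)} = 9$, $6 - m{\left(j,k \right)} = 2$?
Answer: $- \frac{342378062}{3} \approx -1.1413 \cdot 10^{8}$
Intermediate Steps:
$m{\left(j,k \right)} = 4$ ($m{\left(j,k \right)} = 6 - 2 = 4$)
$f = - \frac{2699}{9}$ ($f = 7 - \frac{2762}{9} = - \frac{2699}{9} \approx -299.89$)
$z{\left(A \right)} = 9 A$
$\left(26535 + z{\left(46 \right)}\right) \left(f - 3935\right) = \left(26535 + 9 \cdot 46\right) \left(- \frac{2699}{9} - 3935\right) = \left(26535 + 414\right) \left(- \frac{38114}{9}\right) = 26949 \left(- \frac{38114}{9}\right) = - \frac{342378062}{3}$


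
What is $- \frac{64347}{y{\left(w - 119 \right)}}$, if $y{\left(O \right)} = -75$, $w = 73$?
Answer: $\frac{21449}{25} \approx 857.96$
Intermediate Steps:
$- \frac{64347}{y{\left(w - 119 \right)}} = - \frac{64347}{-75} = \left(-64347\right) \left(- \frac{1}{75}\right) = \frac{21449}{25}$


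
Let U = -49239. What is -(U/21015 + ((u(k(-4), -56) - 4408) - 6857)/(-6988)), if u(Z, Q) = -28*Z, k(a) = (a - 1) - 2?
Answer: 12385233/16316980 ≈ 0.75904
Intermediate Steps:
k(a) = -3 + a (k(a) = (-1 + a) - 2 = -3 + a)
-(U/21015 + ((u(k(-4), -56) - 4408) - 6857)/(-6988)) = -(-49239/21015 + ((-28*(-3 - 4) - 4408) - 6857)/(-6988)) = -(-49239*1/21015 + ((-28*(-7) - 4408) - 6857)*(-1/6988)) = -(-5471/2335 + ((196 - 4408) - 6857)*(-1/6988)) = -(-5471/2335 + (-4212 - 6857)*(-1/6988)) = -(-5471/2335 - 11069*(-1/6988)) = -(-5471/2335 + 11069/6988) = -1*(-12385233/16316980) = 12385233/16316980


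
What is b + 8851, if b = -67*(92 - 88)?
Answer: 8583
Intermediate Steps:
b = -268 (b = -67*4 = -268)
b + 8851 = -268 + 8851 = 8583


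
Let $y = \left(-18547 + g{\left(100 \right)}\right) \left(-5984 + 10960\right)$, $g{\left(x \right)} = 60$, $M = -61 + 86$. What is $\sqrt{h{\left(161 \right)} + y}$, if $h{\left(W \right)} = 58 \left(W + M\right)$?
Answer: $2 i \sqrt{22995131} \approx 9590.6 i$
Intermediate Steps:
$M = 25$
$h{\left(W \right)} = 1450 + 58 W$ ($h{\left(W \right)} = 58 \left(W + 25\right) = 58 \left(25 + W\right) = 1450 + 58 W$)
$y = -91991312$ ($y = \left(-18547 + 60\right) \left(-5984 + 10960\right) = \left(-18487\right) 4976 = -91991312$)
$\sqrt{h{\left(161 \right)} + y} = \sqrt{\left(1450 + 58 \cdot 161\right) - 91991312} = \sqrt{\left(1450 + 9338\right) - 91991312} = \sqrt{10788 - 91991312} = \sqrt{-91980524} = 2 i \sqrt{22995131}$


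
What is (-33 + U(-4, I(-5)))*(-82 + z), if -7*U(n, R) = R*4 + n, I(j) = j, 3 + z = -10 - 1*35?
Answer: 26910/7 ≈ 3844.3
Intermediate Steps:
z = -48 (z = -3 + (-10 - 1*35) = -3 + (-10 - 35) = -3 - 45 = -48)
U(n, R) = -4*R/7 - n/7 (U(n, R) = -(R*4 + n)/7 = -(4*R + n)/7 = -(n + 4*R)/7 = -4*R/7 - n/7)
(-33 + U(-4, I(-5)))*(-82 + z) = (-33 + (-4/7*(-5) - ⅐*(-4)))*(-82 - 48) = (-33 + (20/7 + 4/7))*(-130) = (-33 + 24/7)*(-130) = -207/7*(-130) = 26910/7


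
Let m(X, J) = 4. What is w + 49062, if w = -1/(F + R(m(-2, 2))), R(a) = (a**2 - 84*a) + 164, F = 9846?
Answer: 475410779/9690 ≈ 49062.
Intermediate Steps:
R(a) = 164 + a**2 - 84*a
w = -1/9690 (w = -1/(9846 + (164 + 4**2 - 84*4)) = -1/(9846 + (164 + 16 - 336)) = -1/(9846 - 156) = -1/9690 ≈ -0.00010320)
w + 49062 = -1/9690 + 49062 = 475410779/9690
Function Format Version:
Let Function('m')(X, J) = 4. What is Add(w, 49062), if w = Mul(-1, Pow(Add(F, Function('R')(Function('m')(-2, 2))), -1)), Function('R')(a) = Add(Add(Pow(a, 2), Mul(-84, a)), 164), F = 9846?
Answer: Rational(475410779, 9690) ≈ 49062.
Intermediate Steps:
Function('R')(a) = Add(164, Pow(a, 2), Mul(-84, a))
w = Rational(-1, 9690) (w = Mul(-1, Pow(Add(9846, Add(164, Pow(4, 2), Mul(-84, 4))), -1)) = Mul(-1, Pow(Add(9846, Add(164, 16, -336)), -1)) = Mul(-1, Pow(Add(9846, -156), -1)) = Mul(-1, Pow(9690, -1)) = Mul(-1, Rational(1, 9690)) = Rational(-1, 9690) ≈ -0.00010320)
Add(w, 49062) = Add(Rational(-1, 9690), 49062) = Rational(475410779, 9690)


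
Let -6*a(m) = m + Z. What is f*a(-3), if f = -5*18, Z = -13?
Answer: -240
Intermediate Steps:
f = -90
a(m) = 13/6 - m/6 (a(m) = -(m - 13)/6 = -(-13 + m)/6 = 13/6 - m/6)
f*a(-3) = -90*(13/6 - ⅙*(-3)) = -90*(13/6 + ½) = -90*8/3 = -240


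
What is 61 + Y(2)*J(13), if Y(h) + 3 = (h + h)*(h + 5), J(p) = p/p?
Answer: 86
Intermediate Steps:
J(p) = 1
Y(h) = -3 + 2*h*(5 + h) (Y(h) = -3 + (h + h)*(h + 5) = -3 + (2*h)*(5 + h) = -3 + 2*h*(5 + h))
61 + Y(2)*J(13) = 61 + (-3 + 2*2**2 + 10*2)*1 = 61 + (-3 + 2*4 + 20)*1 = 61 + (-3 + 8 + 20)*1 = 61 + 25*1 = 61 + 25 = 86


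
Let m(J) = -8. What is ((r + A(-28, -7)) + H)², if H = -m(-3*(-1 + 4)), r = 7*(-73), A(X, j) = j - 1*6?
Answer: 266256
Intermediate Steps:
A(X, j) = -6 + j (A(X, j) = j - 6 = -6 + j)
r = -511
H = 8 (H = -1*(-8) = 8)
((r + A(-28, -7)) + H)² = ((-511 + (-6 - 7)) + 8)² = ((-511 - 13) + 8)² = (-524 + 8)² = (-516)² = 266256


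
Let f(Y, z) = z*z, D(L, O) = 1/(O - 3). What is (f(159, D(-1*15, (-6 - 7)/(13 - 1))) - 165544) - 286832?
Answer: -1086154632/2401 ≈ -4.5238e+5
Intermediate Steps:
D(L, O) = 1/(-3 + O)
f(Y, z) = z²
(f(159, D(-1*15, (-6 - 7)/(13 - 1))) - 165544) - 286832 = ((1/(-3 + (-6 - 7)/(13 - 1)))² - 165544) - 286832 = ((1/(-3 - 13/12))² - 165544) - 286832 = ((1/(-49/12))² - 165544) - 286832 = ((-12/49)² - 165544) - 286832 = (144/2401 - 165544) - 286832 = -397471000/2401 - 286832 = -1086154632/2401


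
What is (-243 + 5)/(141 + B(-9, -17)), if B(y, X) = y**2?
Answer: -119/111 ≈ -1.0721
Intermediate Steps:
(-243 + 5)/(141 + B(-9, -17)) = (-243 + 5)/(141 + (-9)**2) = -238/(141 + 81) = -238/222 = -238*1/222 = -119/111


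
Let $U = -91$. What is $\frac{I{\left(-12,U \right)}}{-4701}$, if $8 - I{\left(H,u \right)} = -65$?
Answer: $- \frac{73}{4701} \approx -0.015529$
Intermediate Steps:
$I{\left(H,u \right)} = 73$ ($I{\left(H,u \right)} = 8 - -65 = 8 + 65 = 73$)
$\frac{I{\left(-12,U \right)}}{-4701} = \frac{73}{-4701} = 73 \left(- \frac{1}{4701}\right) = - \frac{73}{4701}$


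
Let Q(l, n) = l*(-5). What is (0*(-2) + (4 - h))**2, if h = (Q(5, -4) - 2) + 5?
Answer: 676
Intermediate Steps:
Q(l, n) = -5*l
h = -22 (h = (-5*5 - 2) + 5 = (-25 - 2) + 5 = -27 + 5 = -22)
(0*(-2) + (4 - h))**2 = (0*(-2) + (4 - 1*(-22)))**2 = (0 + (4 + 22))**2 = (0 + 26)**2 = 26**2 = 676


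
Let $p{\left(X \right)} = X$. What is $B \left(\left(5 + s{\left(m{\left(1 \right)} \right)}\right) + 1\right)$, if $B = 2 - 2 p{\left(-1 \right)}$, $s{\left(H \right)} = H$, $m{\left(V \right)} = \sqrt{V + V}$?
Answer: $24 + 4 \sqrt{2} \approx 29.657$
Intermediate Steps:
$m{\left(V \right)} = \sqrt{2} \sqrt{V}$ ($m{\left(V \right)} = \sqrt{2 V} = \sqrt{2} \sqrt{V}$)
$B = 4$ ($B = 2 - -2 = 2 + 2 = 4$)
$B \left(\left(5 + s{\left(m{\left(1 \right)} \right)}\right) + 1\right) = 4 \left(\left(5 + \sqrt{2} \sqrt{1}\right) + 1\right) = 4 \left(\left(5 + \sqrt{2} \cdot 1\right) + 1\right) = 4 \left(\left(5 + \sqrt{2}\right) + 1\right) = 4 \left(6 + \sqrt{2}\right) = 24 + 4 \sqrt{2}$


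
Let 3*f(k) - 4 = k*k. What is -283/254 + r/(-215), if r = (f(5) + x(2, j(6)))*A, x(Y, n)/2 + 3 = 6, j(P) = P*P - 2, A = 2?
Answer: -206411/163830 ≈ -1.2599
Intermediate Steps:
j(P) = -2 + P² (j(P) = P² - 2 = -2 + P²)
x(Y, n) = 6 (x(Y, n) = -6 + 2*6 = -6 + 12 = 6)
f(k) = 4/3 + k²/3 (f(k) = 4/3 + (k*k)/3 = 4/3 + k²/3)
r = 94/3 (r = ((4/3 + (⅓)*5²) + 6)*2 = ((4/3 + (⅓)*25) + 6)*2 = ((4/3 + 25/3) + 6)*2 = (29/3 + 6)*2 = (47/3)*2 = 94/3 ≈ 31.333)
-283/254 + r/(-215) = -283/254 + (94/3)/(-215) = -283*1/254 + (94/3)*(-1/215) = -283/254 - 94/645 = -206411/163830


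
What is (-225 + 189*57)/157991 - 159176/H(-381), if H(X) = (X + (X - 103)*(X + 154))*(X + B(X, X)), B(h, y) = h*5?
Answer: 1332589312976/19771568985231 ≈ 0.067399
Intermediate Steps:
B(h, y) = 5*h
H(X) = 6*X*(X + (-103 + X)*(154 + X)) (H(X) = (X + (X - 103)*(X + 154))*(X + 5*X) = (X + (-103 + X)*(154 + X))*(6*X) = 6*X*(X + (-103 + X)*(154 + X)))
(-225 + 189*57)/157991 - 159176/H(-381) = (-225 + 189*57)/157991 - 159176*(-1/(2286*(-15862 + (-381)² + 52*(-381)))) = (-225 + 10773)*(1/157991) - 159176*(-1/(2286*(-15862 + 145161 - 19812))) = 10548*(1/157991) - 159176/(6*(-381)*109487) = 10548/157991 - 159176/(-250287282) = 10548/157991 - 159176*(-1/250287282) = 10548/157991 + 79588/125143641 = 1332589312976/19771568985231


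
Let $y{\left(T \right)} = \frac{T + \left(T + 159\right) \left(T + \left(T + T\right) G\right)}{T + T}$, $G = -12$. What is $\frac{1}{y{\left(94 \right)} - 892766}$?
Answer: $- \frac{1}{895675} \approx -1.1165 \cdot 10^{-6}$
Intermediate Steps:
$y{\left(T \right)} = \frac{T - 23 T \left(159 + T\right)}{2 T}$ ($y{\left(T \right)} = \frac{T + \left(T + 159\right) \left(T + \left(T + T\right) \left(-12\right)\right)}{T + T} = \frac{T + \left(159 + T\right) \left(T + 2 T \left(-12\right)\right)}{2 T} = \left(T + \left(159 + T\right) \left(T - 24 T\right)\right) \frac{1}{2 T} = \left(T + \left(159 + T\right) \left(- 23 T\right)\right) \frac{1}{2 T} = \left(T - 23 T \left(159 + T\right)\right) \frac{1}{2 T} = \frac{T - 23 T \left(159 + T\right)}{2 T}$)
$\frac{1}{y{\left(94 \right)} - 892766} = \frac{1}{\left(-1828 - 1081\right) - 892766} = \frac{1}{-2909 - 892766} = \frac{1}{-895675} = - \frac{1}{895675}$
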